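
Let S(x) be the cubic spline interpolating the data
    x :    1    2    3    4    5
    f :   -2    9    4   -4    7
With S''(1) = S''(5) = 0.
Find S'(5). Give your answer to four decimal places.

Put M_i = S'' at the i-th knot. Here h = (1, 1, 1, 1) and Δ = (11, -5, -8, 11), so the interior equations h_(i-1)·M_(i-1) + 2(h_(i-1)+h_i)·M_i + h_i·M_(i+1) = 6(Δ_i − Δ_(i-1)) read
  1·M_0 + 4·M_1 + 1·M_2 = 6(Δ_1 - Δ_0) = -96
  1·M_1 + 4·M_2 + 1·M_3 = 6(Δ_2 - Δ_1) = -18
  1·M_2 + 4·M_3 + 1·M_4 = 6(Δ_3 - Δ_2) = 114
Natural end conditions: M_0 = M_4 = 0.
Solving: M_0 = 0, M_1 = -627/28, M_2 = -45/7, M_3 = 843/28, M_4 = 0.
On [4, 5], S'(x) = b_3 + 2c_3·(x - 4) + 3d_3·(x - 4)² with b_3 = Δ_3 - h_3(2M_3 + M_4)/6 = 27/28, c_3 = M_3/2 = 843/56, d_3 = (M_4 - M_3)/(6h_3) = -281/56. So S'(5) = 897/56.

16.0179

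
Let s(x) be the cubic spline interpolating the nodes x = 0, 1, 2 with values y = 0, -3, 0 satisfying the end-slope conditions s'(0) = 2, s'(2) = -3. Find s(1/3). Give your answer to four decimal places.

With σ_i denoting the second derivative at x_i, h_i = 1, 1, and Δ_i = (y_(i+1) − y_i)/h_i = -3, 3:
  1·σ_0 + 4·σ_1 + 1·σ_2 = 6(Δ_1 - Δ_0) = 36
Clamped end conditions give two more equations: 2h_0·σ_0 + h_0·σ_1 = 6(Δ_0 - s'(0)) = -30 and h_1·σ_1 + 2h_1·σ_2 = 6(s'(2) - Δ_1) = -36.
Forward elimination and back-substitution give σ_0 = -53/2, σ_1 = 23, σ_2 = -59/2.
On [0, 1], s(x) = 0 + 2·x - 53/4·x² + 33/4·x³.
With x = 1/3: s(1/3) = -1/2.

-0.5000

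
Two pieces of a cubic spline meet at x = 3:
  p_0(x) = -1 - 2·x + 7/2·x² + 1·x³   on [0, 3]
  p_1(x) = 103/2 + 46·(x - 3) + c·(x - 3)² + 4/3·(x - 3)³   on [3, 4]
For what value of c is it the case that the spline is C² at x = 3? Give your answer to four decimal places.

12.5000

p_0''(x) = 7 + 6·x, so p_0''(3) = 25. On the right, p_1''(3) = 2c, so c = 25/2.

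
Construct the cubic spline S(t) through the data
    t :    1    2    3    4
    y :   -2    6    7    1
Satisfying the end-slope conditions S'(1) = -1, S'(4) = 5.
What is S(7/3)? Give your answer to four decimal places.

8.0963

Put M_i = S'' at the i-th knot. Here h = (1, 1, 1) and Δ = (8, 1, -6), so the interior equations h_(i-1)·M_(i-1) + 2(h_(i-1)+h_i)·M_i + h_i·M_(i+1) = 6(Δ_i − Δ_(i-1)) read
  1·M_0 + 4·M_1 + 1·M_2 = 6(Δ_1 - Δ_0) = -42
  1·M_1 + 4·M_2 + 1·M_3 = 6(Δ_2 - Δ_1) = -42
Clamped end conditions give two more equations: 2h_0·M_0 + h_0·M_1 = 6(Δ_0 - S'(1)) = 54 and h_2·M_2 + 2h_2·M_3 = 6(S'(4) - Δ_2) = 66.
Hence M_0 = 172/5, M_1 = -74/5, M_2 = -86/5, M_3 = 208/5.
On [2, 3], S(t) = 6 + 44/5·(t - 2) - 37/5·(t - 2)² - 2/5·(t - 2)³.
With (t - 2) = 1/3: S(7/3) = 1093/135.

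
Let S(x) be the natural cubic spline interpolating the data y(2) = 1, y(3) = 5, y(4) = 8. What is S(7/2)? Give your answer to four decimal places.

6.5938

Let M_i = S''(x_i). Step sizes h_i = 1, 1; slopes of the chords Δ_i = (y_(i+1) - y_i)/h_i = 4, 3.
  1·M_0 + 4·M_1 + 1·M_2 = 6(Δ_1 - Δ_0) = -6
Natural end conditions: M_0 = M_2 = 0.
Solving: M_0 = 0, M_1 = -3/2, M_2 = 0.
On [3, 4], S(x) = 5 + 7/2·(x - 3) - 3/4·(x - 3)² + 1/4·(x - 3)³.
With (x - 3) = 1/2: S(7/2) = 211/32.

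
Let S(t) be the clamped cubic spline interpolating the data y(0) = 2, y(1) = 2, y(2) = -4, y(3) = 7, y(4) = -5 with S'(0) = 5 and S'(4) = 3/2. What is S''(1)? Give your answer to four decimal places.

Write M_i for S''(x_i). With h_i = 1, 1, 1, 1 and divided differences Δ_i = 0, -6, 11, -12, the continuity of S' gives the tridiagonal system
  1·M_0 + 4·M_1 + 1·M_2 = 6(Δ_1 - Δ_0) = -36
  1·M_1 + 4·M_2 + 1·M_3 = 6(Δ_2 - Δ_1) = 102
  1·M_2 + 4·M_3 + 1·M_4 = 6(Δ_3 - Δ_2) = -138
Clamped end conditions give two more equations: 2h_0·M_0 + h_0·M_1 = 6(Δ_0 - S'(0)) = -30 and h_3·M_3 + 2h_3·M_4 = 6(S'(4) - Δ_3) = 81.
Solving: M_0 = -43/8, M_1 = -77/4, M_2 = 371/8, M_3 = -257/4, M_4 = 581/8.

-19.2500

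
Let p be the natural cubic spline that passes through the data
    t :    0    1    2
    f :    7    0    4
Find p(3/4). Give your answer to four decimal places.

0.8477

With m_i denoting the second derivative at x_i, h_i = 1, 1, and Δ_i = (y_(i+1) − y_i)/h_i = -7, 4:
  1·m_0 + 4·m_1 + 1·m_2 = 6(Δ_1 - Δ_0) = 66
Natural end conditions: m_0 = m_2 = 0.
Solving the tridiagonal system: m_0 = 0, m_1 = 33/2, m_2 = 0.
On [0, 1], p(t) = 7 - 39/4·t + 0·t² + 11/4·t³.
With t = 3/4: p(3/4) = 217/256.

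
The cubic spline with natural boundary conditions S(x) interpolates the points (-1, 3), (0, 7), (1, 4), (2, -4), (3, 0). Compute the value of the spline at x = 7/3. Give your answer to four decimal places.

Write M_i for S''(x_i). With h_i = 1, 1, 1, 1 and divided differences Δ_i = 4, -3, -8, 4, the continuity of S' gives the tridiagonal system
  1·M_0 + 4·M_1 + 1·M_2 = 6(Δ_1 - Δ_0) = -42
  1·M_1 + 4·M_2 + 1·M_3 = 6(Δ_2 - Δ_1) = -30
  1·M_2 + 4·M_3 + 1·M_4 = 6(Δ_3 - Δ_2) = 72
Natural end conditions: M_0 = M_4 = 0.
Hence M_0 = 0, M_1 = -219/28, M_2 = -75/7, M_3 = 579/28, M_4 = 0.
On [2, 3], S(x) = -4 - 81/28·(x - 2) + 579/56·(x - 2)² - 193/56·(x - 2)³.
With (x - 2) = 1/3: S(7/3) = -2981/756.

-3.9431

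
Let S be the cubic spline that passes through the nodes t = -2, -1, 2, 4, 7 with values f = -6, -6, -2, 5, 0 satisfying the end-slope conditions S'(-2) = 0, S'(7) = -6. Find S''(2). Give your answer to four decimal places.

Let M_i = S''(x_i). Step sizes h_i = 1, 3, 2, 3; slopes of the chords Δ_i = (y_(i+1) - y_i)/h_i = 0, 4/3, 7/2, -5/3.
  1·M_0 + 8·M_1 + 3·M_2 = 6(Δ_1 - Δ_0) = 8
  3·M_1 + 10·M_2 + 2·M_3 = 6(Δ_2 - Δ_1) = 13
  2·M_2 + 10·M_3 + 3·M_4 = 6(Δ_3 - Δ_2) = -31
Clamped end conditions give two more equations: 2h_0·M_0 + h_0·M_1 = 6(Δ_0 - S'(-2)) = 0 and h_3·M_3 + 2h_3·M_4 = 6(S'(7) - Δ_3) = -26.
Hence M_0 = -139/708, M_1 = 139/354, M_2 = 1193/708, M_3 = -445/177, M_4 = -363/118.

1.6850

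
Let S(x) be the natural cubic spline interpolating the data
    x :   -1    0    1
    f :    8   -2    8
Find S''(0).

Let σ_i = S''(x_i). Step sizes h_i = 1, 1; slopes of the chords Δ_i = (y_(i+1) - y_i)/h_i = -10, 10.
  1·σ_0 + 4·σ_1 + 1·σ_2 = 6(Δ_1 - Δ_0) = 120
Natural end conditions: σ_0 = σ_2 = 0.
Solving the tridiagonal system: σ_0 = 0, σ_1 = 30, σ_2 = 0.

30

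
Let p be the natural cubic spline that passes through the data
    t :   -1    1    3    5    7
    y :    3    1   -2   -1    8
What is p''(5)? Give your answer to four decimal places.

2.7589

Write m_i for p''(x_i). With h_i = 2, 2, 2, 2 and divided differences Δ_i = -1, -3/2, 1/2, 9/2, the continuity of p' gives the tridiagonal system
  2·m_0 + 8·m_1 + 2·m_2 = 6(Δ_1 - Δ_0) = -3
  2·m_1 + 8·m_2 + 2·m_3 = 6(Δ_2 - Δ_1) = 12
  2·m_2 + 8·m_3 + 2·m_4 = 6(Δ_3 - Δ_2) = 24
Natural end conditions: m_0 = m_4 = 0.
Hence m_0 = 0, m_1 = -69/112, m_2 = 27/28, m_3 = 309/112, m_4 = 0.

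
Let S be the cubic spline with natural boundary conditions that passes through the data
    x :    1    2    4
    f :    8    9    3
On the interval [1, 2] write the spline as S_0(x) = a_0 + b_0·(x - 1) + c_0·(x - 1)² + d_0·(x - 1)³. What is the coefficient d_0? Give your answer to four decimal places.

Let σ_i = S''(x_i). Step sizes h_i = 1, 2; slopes of the chords Δ_i = (y_(i+1) - y_i)/h_i = 1, -3.
  1·σ_0 + 6·σ_1 + 2·σ_2 = 6(Δ_1 - Δ_0) = -24
Natural end conditions: σ_0 = σ_2 = 0.
Forward elimination and back-substitution give σ_0 = 0, σ_1 = -4, σ_2 = 0.
On [1, 2], with S_0(x) = a_0 + b_0·(x - 1) + c_0·(x - 1)² + d_0·(x - 1)³: c_0 = σ_0/2 = 0, d_0 = (σ_1 - σ_0)/(6h_0) = -2/3, b_0 = Δ_0 - h_0(2σ_0 + σ_1)/6 = 5/3.

-0.6667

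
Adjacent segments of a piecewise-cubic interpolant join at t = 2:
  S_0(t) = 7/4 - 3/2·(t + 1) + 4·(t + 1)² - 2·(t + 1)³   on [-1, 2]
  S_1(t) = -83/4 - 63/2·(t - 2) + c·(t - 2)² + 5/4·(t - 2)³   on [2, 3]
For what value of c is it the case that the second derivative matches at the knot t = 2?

-14

S_0''(t) = 8 - 12·(t + 1), so S_0''(2) = -28. On the right, S_1''(2) = 2c, so c = -14.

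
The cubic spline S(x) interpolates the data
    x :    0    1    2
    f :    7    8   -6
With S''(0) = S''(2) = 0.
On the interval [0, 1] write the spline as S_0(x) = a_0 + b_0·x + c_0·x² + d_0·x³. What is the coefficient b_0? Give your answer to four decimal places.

Let σ_i = S''(x_i). Step sizes h_i = 1, 1; slopes of the chords Δ_i = (y_(i+1) - y_i)/h_i = 1, -14.
  1·σ_0 + 4·σ_1 + 1·σ_2 = 6(Δ_1 - Δ_0) = -90
Natural end conditions: σ_0 = σ_2 = 0.
Solving: σ_0 = 0, σ_1 = -45/2, σ_2 = 0.
On [0, 1], with S_0(x) = a_0 + b_0·x + c_0·x² + d_0·x³: c_0 = σ_0/2 = 0, d_0 = (σ_1 - σ_0)/(6h_0) = -15/4, b_0 = Δ_0 - h_0(2σ_0 + σ_1)/6 = 19/4.

4.7500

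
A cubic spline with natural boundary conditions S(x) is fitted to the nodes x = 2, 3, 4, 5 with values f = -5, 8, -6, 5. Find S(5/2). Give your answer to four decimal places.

4.8250

With M_i denoting the second derivative at x_i, h_i = 1, 1, 1, and Δ_i = (y_(i+1) − y_i)/h_i = 13, -14, 11:
  1·M_0 + 4·M_1 + 1·M_2 = 6(Δ_1 - Δ_0) = -162
  1·M_1 + 4·M_2 + 1·M_3 = 6(Δ_2 - Δ_1) = 150
Natural end conditions: M_0 = M_3 = 0.
Solving: M_0 = 0, M_1 = -266/5, M_2 = 254/5, M_3 = 0.
On [2, 3], S(x) = -5 + 328/15·(x - 2) + 0·(x - 2)² - 133/15·(x - 2)³.
With (x - 2) = 1/2: S(5/2) = 193/40.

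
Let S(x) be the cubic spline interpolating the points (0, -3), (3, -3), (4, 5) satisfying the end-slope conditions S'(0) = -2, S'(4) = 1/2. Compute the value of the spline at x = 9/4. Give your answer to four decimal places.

-7.1045

Put σ_i = S'' at the i-th knot. Here h = (3, 1) and Δ = (0, 8), so the interior equations h_(i-1)·σ_(i-1) + 2(h_(i-1)+h_i)·σ_i + h_i·σ_(i+1) = 6(Δ_i − Δ_(i-1)) read
  3·σ_0 + 8·σ_1 + 1·σ_2 = 6(Δ_1 - Δ_0) = 48
Clamped end conditions give two more equations: 2h_0·σ_0 + h_0·σ_1 = 6(Δ_0 - S'(0)) = 12 and h_1·σ_1 + 2h_1·σ_2 = 6(S'(4) - Δ_1) = -45.
Solving the tridiagonal system: σ_0 = -27/8, σ_1 = 43/4, σ_2 = -223/8.
On [0, 3], S(x) = -3 - 2·x - 27/16·x² + 113/144·x³.
With x = 9/4: S(9/4) = -7275/1024.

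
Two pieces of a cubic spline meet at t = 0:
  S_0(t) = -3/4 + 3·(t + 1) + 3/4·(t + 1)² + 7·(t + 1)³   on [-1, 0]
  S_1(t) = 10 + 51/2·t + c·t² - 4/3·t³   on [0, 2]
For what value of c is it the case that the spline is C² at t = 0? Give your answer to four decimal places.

S_0''(t) = 3/2 + 42·(t + 1), so S_0''(0) = 87/2. On the right, S_1''(0) = 2c, so c = 87/4.

21.7500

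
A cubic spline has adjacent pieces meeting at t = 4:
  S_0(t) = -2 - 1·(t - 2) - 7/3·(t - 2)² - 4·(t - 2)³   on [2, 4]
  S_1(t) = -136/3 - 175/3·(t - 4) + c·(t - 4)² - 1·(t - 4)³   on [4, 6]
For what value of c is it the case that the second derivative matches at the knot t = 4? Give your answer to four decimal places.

-26.3333

S_0''(t) = -14/3 - 24·(t - 2), so S_0''(4) = -158/3. On the right, S_1''(4) = 2c, so c = -79/3.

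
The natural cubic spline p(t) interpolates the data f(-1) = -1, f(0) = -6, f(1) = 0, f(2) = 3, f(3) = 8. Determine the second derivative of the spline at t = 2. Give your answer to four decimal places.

5.6786

Write m_i for p''(x_i). With h_i = 1, 1, 1, 1 and divided differences Δ_i = -5, 6, 3, 5, the continuity of p' gives the tridiagonal system
  1·m_0 + 4·m_1 + 1·m_2 = 6(Δ_1 - Δ_0) = 66
  1·m_1 + 4·m_2 + 1·m_3 = 6(Δ_2 - Δ_1) = -18
  1·m_2 + 4·m_3 + 1·m_4 = 6(Δ_3 - Δ_2) = 12
Natural end conditions: m_0 = m_4 = 0.
Solving the tridiagonal system: m_0 = 0, m_1 = 537/28, m_2 = -75/7, m_3 = 159/28, m_4 = 0.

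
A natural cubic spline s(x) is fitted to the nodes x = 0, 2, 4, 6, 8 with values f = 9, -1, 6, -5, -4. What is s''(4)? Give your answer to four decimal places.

Write M_i for s''(x_i). With h_i = 2, 2, 2, 2 and divided differences Δ_i = -5, 7/2, -11/2, 1/2, the continuity of s' gives the tridiagonal system
  2·M_0 + 8·M_1 + 2·M_2 = 6(Δ_1 - Δ_0) = 51
  2·M_1 + 8·M_2 + 2·M_3 = 6(Δ_2 - Δ_1) = -54
  2·M_2 + 8·M_3 + 2·M_4 = 6(Δ_3 - Δ_2) = 36
Natural end conditions: M_0 = M_4 = 0.
Solving the tridiagonal system: M_0 = 0, M_1 = 1017/112, M_2 = -303/28, M_3 = 807/112, M_4 = 0.

-10.8214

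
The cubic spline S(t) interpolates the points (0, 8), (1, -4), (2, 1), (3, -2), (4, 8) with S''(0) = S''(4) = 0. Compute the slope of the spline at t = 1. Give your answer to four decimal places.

Let M_i = S''(x_i). Step sizes h_i = 1, 1, 1, 1; slopes of the chords Δ_i = (y_(i+1) - y_i)/h_i = -12, 5, -3, 10.
  1·M_0 + 4·M_1 + 1·M_2 = 6(Δ_1 - Δ_0) = 102
  1·M_1 + 4·M_2 + 1·M_3 = 6(Δ_2 - Δ_1) = -48
  1·M_2 + 4·M_3 + 1·M_4 = 6(Δ_3 - Δ_2) = 78
Natural end conditions: M_0 = M_4 = 0.
Forward elimination and back-substitution give M_0 = 0, M_1 = 225/7, M_2 = -186/7, M_3 = 183/7, M_4 = 0.
On [1, 2], S'(t) = b_1 + 2c_1·(t - 1) + 3d_1·(t - 1)² with b_1 = Δ_1 - h_1(2M_1 + M_2)/6 = -9/7, c_1 = M_1/2 = 225/14, d_1 = (M_2 - M_1)/(6h_1) = -137/14. So S'(1) = -9/7.

-1.2857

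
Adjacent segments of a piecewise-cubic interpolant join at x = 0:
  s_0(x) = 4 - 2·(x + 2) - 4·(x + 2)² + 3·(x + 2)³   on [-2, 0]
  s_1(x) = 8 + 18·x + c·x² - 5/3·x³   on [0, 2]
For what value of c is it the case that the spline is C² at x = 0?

14

s_0''(x) = -8 + 18·(x + 2), so s_0''(0) = 28. On the right, s_1''(0) = 2c, so c = 14.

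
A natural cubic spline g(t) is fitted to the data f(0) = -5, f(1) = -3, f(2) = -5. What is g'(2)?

-3

Put M_i = g'' at the i-th knot. Here h = (1, 1) and Δ = (2, -2), so the interior equations h_(i-1)·M_(i-1) + 2(h_(i-1)+h_i)·M_i + h_i·M_(i+1) = 6(Δ_i − Δ_(i-1)) read
  1·M_0 + 4·M_1 + 1·M_2 = 6(Δ_1 - Δ_0) = -24
Natural end conditions: M_0 = M_2 = 0.
Solving: M_0 = 0, M_1 = -6, M_2 = 0.
On [1, 2], g'(t) = b_1 + 2c_1·(t - 1) + 3d_1·(t - 1)² with b_1 = Δ_1 - h_1(2M_1 + M_2)/6 = 0, c_1 = M_1/2 = -3, d_1 = (M_2 - M_1)/(6h_1) = 1. So g'(2) = -3.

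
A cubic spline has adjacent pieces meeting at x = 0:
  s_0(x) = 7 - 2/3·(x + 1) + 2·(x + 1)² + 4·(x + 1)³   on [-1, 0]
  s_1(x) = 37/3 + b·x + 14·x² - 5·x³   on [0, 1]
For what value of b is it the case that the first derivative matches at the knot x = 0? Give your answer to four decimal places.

15.3333

s_0'(x) = -2/3 + 4·(x + 1) + 12·(x + 1)², so s_0'(0) = 46/3. On the right, s_1'(0) = b, so b = 46/3.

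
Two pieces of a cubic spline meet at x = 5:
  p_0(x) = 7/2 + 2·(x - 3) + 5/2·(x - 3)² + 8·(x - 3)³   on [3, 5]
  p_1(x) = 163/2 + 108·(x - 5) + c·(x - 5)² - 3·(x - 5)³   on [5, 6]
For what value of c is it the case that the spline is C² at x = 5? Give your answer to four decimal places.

p_0''(x) = 5 + 48·(x - 3), so p_0''(5) = 101. On the right, p_1''(5) = 2c, so c = 101/2.

50.5000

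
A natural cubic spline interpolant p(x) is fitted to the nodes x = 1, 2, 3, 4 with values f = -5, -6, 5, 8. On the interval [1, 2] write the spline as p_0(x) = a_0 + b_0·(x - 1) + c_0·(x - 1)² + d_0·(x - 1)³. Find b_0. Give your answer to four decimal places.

-4.7333

Put M_i = p'' at the i-th knot. Here h = (1, 1, 1) and Δ = (-1, 11, 3), so the interior equations h_(i-1)·M_(i-1) + 2(h_(i-1)+h_i)·M_i + h_i·M_(i+1) = 6(Δ_i − Δ_(i-1)) read
  1·M_0 + 4·M_1 + 1·M_2 = 6(Δ_1 - Δ_0) = 72
  1·M_1 + 4·M_2 + 1·M_3 = 6(Δ_2 - Δ_1) = -48
Natural end conditions: M_0 = M_3 = 0.
Solving the tridiagonal system: M_0 = 0, M_1 = 112/5, M_2 = -88/5, M_3 = 0.
On [1, 2], with p_0(x) = a_0 + b_0·(x - 1) + c_0·(x - 1)² + d_0·(x - 1)³: c_0 = M_0/2 = 0, d_0 = (M_1 - M_0)/(6h_0) = 56/15, b_0 = Δ_0 - h_0(2M_0 + M_1)/6 = -71/15.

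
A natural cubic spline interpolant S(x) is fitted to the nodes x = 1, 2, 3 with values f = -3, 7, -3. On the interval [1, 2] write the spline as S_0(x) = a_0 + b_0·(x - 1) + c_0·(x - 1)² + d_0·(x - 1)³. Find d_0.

Put m_i = S'' at the i-th knot. Here h = (1, 1) and Δ = (10, -10), so the interior equations h_(i-1)·m_(i-1) + 2(h_(i-1)+h_i)·m_i + h_i·m_(i+1) = 6(Δ_i − Δ_(i-1)) read
  1·m_0 + 4·m_1 + 1·m_2 = 6(Δ_1 - Δ_0) = -120
Natural end conditions: m_0 = m_2 = 0.
Solving the tridiagonal system: m_0 = 0, m_1 = -30, m_2 = 0.
On [1, 2], with S_0(x) = a_0 + b_0·(x - 1) + c_0·(x - 1)² + d_0·(x - 1)³: c_0 = m_0/2 = 0, d_0 = (m_1 - m_0)/(6h_0) = -5, b_0 = Δ_0 - h_0(2m_0 + m_1)/6 = 15.

-5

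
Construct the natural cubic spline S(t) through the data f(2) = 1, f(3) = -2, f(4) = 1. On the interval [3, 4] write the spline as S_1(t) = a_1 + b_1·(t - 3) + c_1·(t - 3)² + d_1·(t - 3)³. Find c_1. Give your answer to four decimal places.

Put m_i = S'' at the i-th knot. Here h = (1, 1) and Δ = (-3, 3), so the interior equations h_(i-1)·m_(i-1) + 2(h_(i-1)+h_i)·m_i + h_i·m_(i+1) = 6(Δ_i − Δ_(i-1)) read
  1·m_0 + 4·m_1 + 1·m_2 = 6(Δ_1 - Δ_0) = 36
Natural end conditions: m_0 = m_2 = 0.
Solving: m_0 = 0, m_1 = 9, m_2 = 0.
On [3, 4], with S_1(t) = a_1 + b_1·(t - 3) + c_1·(t - 3)² + d_1·(t - 3)³: c_1 = m_1/2 = 9/2, d_1 = (m_2 - m_1)/(6h_1) = -3/2, b_1 = Δ_1 - h_1(2m_1 + m_2)/6 = 0.

4.5000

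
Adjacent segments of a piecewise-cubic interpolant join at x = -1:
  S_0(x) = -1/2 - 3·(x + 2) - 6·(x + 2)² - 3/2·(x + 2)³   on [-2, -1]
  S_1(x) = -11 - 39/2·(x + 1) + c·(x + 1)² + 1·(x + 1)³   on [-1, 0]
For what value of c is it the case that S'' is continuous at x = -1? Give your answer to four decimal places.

S_0''(x) = -12 - 9·(x + 2), so S_0''(-1) = -21. On the right, S_1''(-1) = 2c, so c = -21/2.

-10.5000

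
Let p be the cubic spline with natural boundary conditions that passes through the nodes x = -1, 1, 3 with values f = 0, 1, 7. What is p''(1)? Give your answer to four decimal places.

1.8750

Put m_i = p'' at the i-th knot. Here h = (2, 2) and Δ = (1/2, 3), so the interior equations h_(i-1)·m_(i-1) + 2(h_(i-1)+h_i)·m_i + h_i·m_(i+1) = 6(Δ_i − Δ_(i-1)) read
  2·m_0 + 8·m_1 + 2·m_2 = 6(Δ_1 - Δ_0) = 15
Natural end conditions: m_0 = m_2 = 0.
Solving the tridiagonal system: m_0 = 0, m_1 = 15/8, m_2 = 0.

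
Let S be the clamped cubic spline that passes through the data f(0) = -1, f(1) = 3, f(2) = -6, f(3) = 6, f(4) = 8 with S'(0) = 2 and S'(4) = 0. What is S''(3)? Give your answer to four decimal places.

Put m_i = S'' at the i-th knot. Here h = (1, 1, 1, 1) and Δ = (4, -9, 12, 2), so the interior equations h_(i-1)·m_(i-1) + 2(h_(i-1)+h_i)·m_i + h_i·m_(i+1) = 6(Δ_i − Δ_(i-1)) read
  1·m_0 + 4·m_1 + 1·m_2 = 6(Δ_1 - Δ_0) = -78
  1·m_1 + 4·m_2 + 1·m_3 = 6(Δ_2 - Δ_1) = 126
  1·m_2 + 4·m_3 + 1·m_4 = 6(Δ_3 - Δ_2) = -60
Clamped end conditions give two more equations: 2h_0·m_0 + h_0·m_1 = 6(Δ_0 - S'(0)) = 12 and h_3·m_3 + 2h_3·m_4 = 6(S'(4) - Δ_3) = -12.
Forward elimination and back-substitution give m_0 = 697/28, m_1 = -529/14, m_2 = 193/4, m_3 = -409/14, m_4 = 241/28.

-29.2143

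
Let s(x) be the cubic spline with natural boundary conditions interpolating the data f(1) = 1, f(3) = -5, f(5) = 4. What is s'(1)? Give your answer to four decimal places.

Let σ_i = s''(x_i). Step sizes h_i = 2, 2; slopes of the chords Δ_i = (y_(i+1) - y_i)/h_i = -3, 9/2.
  2·σ_0 + 8·σ_1 + 2·σ_2 = 6(Δ_1 - Δ_0) = 45
Natural end conditions: σ_0 = σ_2 = 0.
Solving the tridiagonal system: σ_0 = 0, σ_1 = 45/8, σ_2 = 0.
On [1, 3], s'(x) = b_0 + 2c_0·(x - 1) + 3d_0·(x - 1)² with b_0 = Δ_0 - h_0(2σ_0 + σ_1)/6 = -39/8, c_0 = σ_0/2 = 0, d_0 = (σ_1 - σ_0)/(6h_0) = 15/32. So s'(1) = -39/8.

-4.8750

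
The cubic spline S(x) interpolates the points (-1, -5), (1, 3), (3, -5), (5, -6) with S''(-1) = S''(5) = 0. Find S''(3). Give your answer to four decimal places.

4.4000

Let σ_i = S''(x_i). Step sizes h_i = 2, 2, 2; slopes of the chords Δ_i = (y_(i+1) - y_i)/h_i = 4, -4, -1/2.
  2·σ_0 + 8·σ_1 + 2·σ_2 = 6(Δ_1 - Δ_0) = -48
  2·σ_1 + 8·σ_2 + 2·σ_3 = 6(Δ_2 - Δ_1) = 21
Natural end conditions: σ_0 = σ_3 = 0.
Solving: σ_0 = 0, σ_1 = -71/10, σ_2 = 22/5, σ_3 = 0.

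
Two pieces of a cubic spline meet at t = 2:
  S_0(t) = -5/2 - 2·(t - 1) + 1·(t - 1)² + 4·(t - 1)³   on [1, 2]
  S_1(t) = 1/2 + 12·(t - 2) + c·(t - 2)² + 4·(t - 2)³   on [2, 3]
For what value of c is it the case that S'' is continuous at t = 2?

13

S_0''(t) = 2 + 24·(t - 1), so S_0''(2) = 26. On the right, S_1''(2) = 2c, so c = 13.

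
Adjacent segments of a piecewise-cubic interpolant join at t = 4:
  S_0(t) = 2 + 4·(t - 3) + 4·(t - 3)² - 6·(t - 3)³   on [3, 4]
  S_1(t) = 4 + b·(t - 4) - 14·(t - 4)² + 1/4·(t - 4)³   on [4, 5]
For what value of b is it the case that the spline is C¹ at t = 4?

-6

S_0'(t) = 4 + 8·(t - 3) - 18·(t - 3)², so S_0'(4) = -6. On the right, S_1'(4) = b, so b = -6.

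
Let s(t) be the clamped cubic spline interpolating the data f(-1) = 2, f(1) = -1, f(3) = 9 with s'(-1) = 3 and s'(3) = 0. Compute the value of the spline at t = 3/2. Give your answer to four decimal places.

1.0898

Let σ_i = s''(x_i). Step sizes h_i = 2, 2; slopes of the chords Δ_i = (y_(i+1) - y_i)/h_i = -3/2, 5.
  2·σ_0 + 8·σ_1 + 2·σ_2 = 6(Δ_1 - Δ_0) = 39
Clamped end conditions give two more equations: 2h_0·σ_0 + h_0·σ_1 = 6(Δ_0 - s'(-1)) = -27 and h_1·σ_1 + 2h_1·σ_2 = 6(s'(3) - Δ_1) = -30.
Hence σ_0 = -99/8, σ_1 = 45/4, σ_2 = -105/8.
On [1, 3], s(t) = -1 + 15/8·(t - 1) + 45/8·(t - 1)² - 65/32·(t - 1)³.
With (t - 1) = 1/2: s(3/2) = 279/256.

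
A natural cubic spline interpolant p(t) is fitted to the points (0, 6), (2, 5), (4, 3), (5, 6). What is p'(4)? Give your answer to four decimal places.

1.5000

With σ_i denoting the second derivative at x_i, h_i = 2, 2, 1, and Δ_i = (y_(i+1) − y_i)/h_i = -1/2, -1, 3:
  2·σ_0 + 8·σ_1 + 2·σ_2 = 6(Δ_1 - Δ_0) = -3
  2·σ_1 + 6·σ_2 + 1·σ_3 = 6(Δ_2 - Δ_1) = 24
Natural end conditions: σ_0 = σ_3 = 0.
Hence σ_0 = 0, σ_1 = -3/2, σ_2 = 9/2, σ_3 = 0.
On [4, 5], p'(t) = b_2 + 2c_2·(t - 4) + 3d_2·(t - 4)² with b_2 = Δ_2 - h_2(2σ_2 + σ_3)/6 = 3/2, c_2 = σ_2/2 = 9/4, d_2 = (σ_3 - σ_2)/(6h_2) = -3/4. So p'(4) = 3/2.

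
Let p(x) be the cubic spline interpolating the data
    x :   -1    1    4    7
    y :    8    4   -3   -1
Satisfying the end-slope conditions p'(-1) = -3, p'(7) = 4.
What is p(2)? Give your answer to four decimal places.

Let M_i = p''(x_i). Step sizes h_i = 2, 3, 3; slopes of the chords Δ_i = (y_(i+1) - y_i)/h_i = -2, -7/3, 2/3.
  2·M_0 + 10·M_1 + 3·M_2 = 6(Δ_1 - Δ_0) = -2
  3·M_1 + 12·M_2 + 3·M_3 = 6(Δ_2 - Δ_1) = 18
Clamped end conditions give two more equations: 2h_0·M_0 + h_0·M_1 = 6(Δ_0 - p'(-1)) = 6 and h_2·M_2 + 2h_2·M_3 = 6(p'(7) - Δ_2) = 20.
Solving: M_0 = 37/19, M_1 = -17/19, M_2 = 58/57, M_3 = 161/57.
On [1, 4], p(x) = 4 - 37/19·(x - 1) - 17/38·(x - 1)² + 109/1026·(x - 1)³.
With (x - 1) = 1: p(2) = 878/513.

1.7115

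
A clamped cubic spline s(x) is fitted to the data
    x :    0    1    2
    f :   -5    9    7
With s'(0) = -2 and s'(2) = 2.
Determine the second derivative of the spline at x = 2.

Write σ_i for s''(x_i). With h_i = 1, 1 and divided differences Δ_i = 14, -2, the continuity of s' gives the tridiagonal system
  1·σ_0 + 4·σ_1 + 1·σ_2 = 6(Δ_1 - Δ_0) = -96
Clamped end conditions give two more equations: 2h_0·σ_0 + h_0·σ_1 = 6(Δ_0 - s'(0)) = 96 and h_1·σ_1 + 2h_1·σ_2 = 6(s'(2) - Δ_1) = 24.
Hence σ_0 = 74, σ_1 = -52, σ_2 = 38.

38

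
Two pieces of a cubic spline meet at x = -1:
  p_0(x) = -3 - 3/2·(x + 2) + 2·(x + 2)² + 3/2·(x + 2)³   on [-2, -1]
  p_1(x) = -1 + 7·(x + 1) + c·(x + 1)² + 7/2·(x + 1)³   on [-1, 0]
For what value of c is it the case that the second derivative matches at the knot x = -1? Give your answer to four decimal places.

6.5000

p_0''(x) = 4 + 9·(x + 2), so p_0''(-1) = 13. On the right, p_1''(-1) = 2c, so c = 13/2.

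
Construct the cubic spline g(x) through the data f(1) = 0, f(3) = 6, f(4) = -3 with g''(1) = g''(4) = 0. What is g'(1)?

With m_i denoting the second derivative at x_i, h_i = 2, 1, and Δ_i = (y_(i+1) − y_i)/h_i = 3, -9:
  2·m_0 + 6·m_1 + 1·m_2 = 6(Δ_1 - Δ_0) = -72
Natural end conditions: m_0 = m_2 = 0.
Solving the tridiagonal system: m_0 = 0, m_1 = -12, m_2 = 0.
On [1, 3], g'(x) = b_0 + 2c_0·(x - 1) + 3d_0·(x - 1)² with b_0 = Δ_0 - h_0(2m_0 + m_1)/6 = 7, c_0 = m_0/2 = 0, d_0 = (m_1 - m_0)/(6h_0) = -1. So g'(1) = 7.

7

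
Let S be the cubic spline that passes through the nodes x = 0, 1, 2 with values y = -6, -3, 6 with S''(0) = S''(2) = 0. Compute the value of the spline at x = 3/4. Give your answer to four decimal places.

-4.2422

Put M_i = S'' at the i-th knot. Here h = (1, 1) and Δ = (3, 9), so the interior equations h_(i-1)·M_(i-1) + 2(h_(i-1)+h_i)·M_i + h_i·M_(i+1) = 6(Δ_i − Δ_(i-1)) read
  1·M_0 + 4·M_1 + 1·M_2 = 6(Δ_1 - Δ_0) = 36
Natural end conditions: M_0 = M_2 = 0.
Hence M_0 = 0, M_1 = 9, M_2 = 0.
On [0, 1], S(x) = -6 + 3/2·x + 0·x² + 3/2·x³.
With x = 3/4: S(3/4) = -543/128.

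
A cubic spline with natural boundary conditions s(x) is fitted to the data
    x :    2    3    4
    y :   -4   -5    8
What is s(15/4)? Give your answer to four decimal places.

3.9297

Put M_i = s'' at the i-th knot. Here h = (1, 1) and Δ = (-1, 13), so the interior equations h_(i-1)·M_(i-1) + 2(h_(i-1)+h_i)·M_i + h_i·M_(i+1) = 6(Δ_i − Δ_(i-1)) read
  1·M_0 + 4·M_1 + 1·M_2 = 6(Δ_1 - Δ_0) = 84
Natural end conditions: M_0 = M_2 = 0.
Hence M_0 = 0, M_1 = 21, M_2 = 0.
On [3, 4], s(x) = -5 + 6·(x - 3) + 21/2·(x - 3)² - 7/2·(x - 3)³.
With (x - 3) = 3/4: s(15/4) = 503/128.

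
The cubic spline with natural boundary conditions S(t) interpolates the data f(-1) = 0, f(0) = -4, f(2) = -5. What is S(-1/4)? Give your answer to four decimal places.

With M_i denoting the second derivative at x_i, h_i = 1, 2, and Δ_i = (y_(i+1) − y_i)/h_i = -4, -1/2:
  1·M_0 + 6·M_1 + 2·M_2 = 6(Δ_1 - Δ_0) = 21
Natural end conditions: M_0 = M_2 = 0.
Forward elimination and back-substitution give M_0 = 0, M_1 = 7/2, M_2 = 0.
On [-1, 0], S(t) = 0 - 55/12·(t + 1) + 0·(t + 1)² + 7/12·(t + 1)³.
With (t + 1) = 3/4: S(-1/4) = -817/256.

-3.1914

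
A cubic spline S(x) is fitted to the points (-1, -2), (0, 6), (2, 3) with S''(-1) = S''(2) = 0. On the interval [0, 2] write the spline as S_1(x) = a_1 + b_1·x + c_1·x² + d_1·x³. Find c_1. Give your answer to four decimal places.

With σ_i denoting the second derivative at x_i, h_i = 1, 2, and Δ_i = (y_(i+1) − y_i)/h_i = 8, -3/2:
  1·σ_0 + 6·σ_1 + 2·σ_2 = 6(Δ_1 - Δ_0) = -57
Natural end conditions: σ_0 = σ_2 = 0.
Solving the tridiagonal system: σ_0 = 0, σ_1 = -19/2, σ_2 = 0.
On [0, 2], with S_1(x) = a_1 + b_1·x + c_1·x² + d_1·x³: c_1 = σ_1/2 = -19/4, d_1 = (σ_2 - σ_1)/(6h_1) = 19/24, b_1 = Δ_1 - h_1(2σ_1 + σ_2)/6 = 29/6.

-4.7500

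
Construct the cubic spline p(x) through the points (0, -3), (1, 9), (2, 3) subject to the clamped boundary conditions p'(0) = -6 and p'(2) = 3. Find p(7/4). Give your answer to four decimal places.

3.7617

With m_i denoting the second derivative at x_i, h_i = 1, 1, and Δ_i = (y_(i+1) − y_i)/h_i = 12, -6:
  1·m_0 + 4·m_1 + 1·m_2 = 6(Δ_1 - Δ_0) = -108
Clamped end conditions give two more equations: 2h_0·m_0 + h_0·m_1 = 6(Δ_0 - p'(0)) = 108 and h_1·m_1 + 2h_1·m_2 = 6(p'(2) - Δ_1) = 54.
Forward elimination and back-substitution give m_0 = 171/2, m_1 = -63, m_2 = 117/2.
On [1, 2], p(x) = 9 + 21/4·(x - 1) - 63/2·(x - 1)² + 81/4·(x - 1)³.
With (x - 1) = 3/4: p(7/4) = 963/256.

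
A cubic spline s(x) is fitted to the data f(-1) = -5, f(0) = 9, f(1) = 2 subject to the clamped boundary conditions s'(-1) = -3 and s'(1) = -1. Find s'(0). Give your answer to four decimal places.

Write M_i for s''(x_i). With h_i = 1, 1 and divided differences Δ_i = 14, -7, the continuity of s' gives the tridiagonal system
  1·M_0 + 4·M_1 + 1·M_2 = 6(Δ_1 - Δ_0) = -126
Clamped end conditions give two more equations: 2h_0·M_0 + h_0·M_1 = 6(Δ_0 - s'(-1)) = 102 and h_1·M_1 + 2h_1·M_2 = 6(s'(1) - Δ_1) = 36.
Solving: M_0 = 167/2, M_1 = -65, M_2 = 101/2.
On [0, 1], s'(x) = b_1 + 2c_1·x + 3d_1·x² with b_1 = Δ_1 - h_1(2M_1 + M_2)/6 = 25/4, c_1 = M_1/2 = -65/2, d_1 = (M_2 - M_1)/(6h_1) = 77/4. So s'(0) = 25/4.

6.2500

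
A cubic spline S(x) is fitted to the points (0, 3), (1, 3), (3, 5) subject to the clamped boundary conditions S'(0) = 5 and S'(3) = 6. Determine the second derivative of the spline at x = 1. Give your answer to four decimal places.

1.3333

Write M_i for S''(x_i). With h_i = 1, 2 and divided differences Δ_i = 0, 1, the continuity of S' gives the tridiagonal system
  1·M_0 + 6·M_1 + 2·M_2 = 6(Δ_1 - Δ_0) = 6
Clamped end conditions give two more equations: 2h_0·M_0 + h_0·M_1 = 6(Δ_0 - S'(0)) = -30 and h_1·M_1 + 2h_1·M_2 = 6(S'(3) - Δ_1) = 30.
Solving the tridiagonal system: M_0 = -47/3, M_1 = 4/3, M_2 = 41/6.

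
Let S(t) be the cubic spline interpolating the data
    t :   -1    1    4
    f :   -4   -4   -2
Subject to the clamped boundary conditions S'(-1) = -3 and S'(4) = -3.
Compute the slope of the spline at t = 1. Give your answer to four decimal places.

With σ_i denoting the second derivative at x_i, h_i = 2, 3, and Δ_i = (y_(i+1) − y_i)/h_i = 0, 2/3:
  2·σ_0 + 10·σ_1 + 3·σ_2 = 6(Δ_1 - Δ_0) = 4
Clamped end conditions give two more equations: 2h_0·σ_0 + h_0·σ_1 = 6(Δ_0 - S'(-1)) = 18 and h_1·σ_1 + 2h_1·σ_2 = 6(S'(4) - Δ_1) = -22.
Solving: σ_0 = 41/10, σ_1 = 4/5, σ_2 = -61/15.
On [1, 4], S'(t) = b_1 + 2c_1·(t - 1) + 3d_1·(t - 1)² with b_1 = Δ_1 - h_1(2σ_1 + σ_2)/6 = 19/10, c_1 = σ_1/2 = 2/5, d_1 = (σ_2 - σ_1)/(6h_1) = -73/270. So S'(1) = 19/10.

1.9000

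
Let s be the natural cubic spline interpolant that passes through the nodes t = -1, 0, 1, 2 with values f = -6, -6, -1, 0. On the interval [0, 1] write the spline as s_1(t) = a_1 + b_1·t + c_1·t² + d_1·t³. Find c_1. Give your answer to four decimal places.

Put m_i = s'' at the i-th knot. Here h = (1, 1, 1) and Δ = (0, 5, 1), so the interior equations h_(i-1)·m_(i-1) + 2(h_(i-1)+h_i)·m_i + h_i·m_(i+1) = 6(Δ_i − Δ_(i-1)) read
  1·m_0 + 4·m_1 + 1·m_2 = 6(Δ_1 - Δ_0) = 30
  1·m_1 + 4·m_2 + 1·m_3 = 6(Δ_2 - Δ_1) = -24
Natural end conditions: m_0 = m_3 = 0.
Solving the tridiagonal system: m_0 = 0, m_1 = 48/5, m_2 = -42/5, m_3 = 0.
On [0, 1], with s_1(t) = a_1 + b_1·t + c_1·t² + d_1·t³: c_1 = m_1/2 = 24/5, d_1 = (m_2 - m_1)/(6h_1) = -3, b_1 = Δ_1 - h_1(2m_1 + m_2)/6 = 16/5.

4.8000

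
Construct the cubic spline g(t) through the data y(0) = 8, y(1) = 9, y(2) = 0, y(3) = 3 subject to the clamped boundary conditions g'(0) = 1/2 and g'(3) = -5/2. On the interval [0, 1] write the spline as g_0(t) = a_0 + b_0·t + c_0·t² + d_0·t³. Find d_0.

-7

Put M_i = g'' at the i-th knot. Here h = (1, 1, 1) and Δ = (1, -9, 3), so the interior equations h_(i-1)·M_(i-1) + 2(h_(i-1)+h_i)·M_i + h_i·M_(i+1) = 6(Δ_i − Δ_(i-1)) read
  1·M_0 + 4·M_1 + 1·M_2 = 6(Δ_1 - Δ_0) = -60
  1·M_1 + 4·M_2 + 1·M_3 = 6(Δ_2 - Δ_1) = 72
Clamped end conditions give two more equations: 2h_0·M_0 + h_0·M_1 = 6(Δ_0 - g'(0)) = 3 and h_2·M_2 + 2h_2·M_3 = 6(g'(3) - Δ_2) = -33.
Solving: M_0 = 15, M_1 = -27, M_2 = 33, M_3 = -33.
On [0, 1], with g_0(t) = a_0 + b_0·t + c_0·t² + d_0·t³: c_0 = M_0/2 = 15/2, d_0 = (M_1 - M_0)/(6h_0) = -7, b_0 = Δ_0 - h_0(2M_0 + M_1)/6 = 1/2.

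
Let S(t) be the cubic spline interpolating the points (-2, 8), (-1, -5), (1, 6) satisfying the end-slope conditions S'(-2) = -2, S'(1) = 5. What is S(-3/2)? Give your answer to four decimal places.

2.5521

Write M_i for S''(x_i). With h_i = 1, 2 and divided differences Δ_i = -13, 11/2, the continuity of S' gives the tridiagonal system
  1·M_0 + 6·M_1 + 2·M_2 = 6(Δ_1 - Δ_0) = 111
Clamped end conditions give two more equations: 2h_0·M_0 + h_0·M_1 = 6(Δ_0 - S'(-2)) = -66 and h_1·M_1 + 2h_1·M_2 = 6(S'(1) - Δ_1) = -3.
Hence M_0 = -295/6, M_1 = 97/3, M_2 = -203/12.
On [-2, -1], S(t) = 8 - 2·(t + 2) - 295/12·(t + 2)² + 163/12·(t + 2)³.
With (t + 2) = 1/2: S(-3/2) = 245/96.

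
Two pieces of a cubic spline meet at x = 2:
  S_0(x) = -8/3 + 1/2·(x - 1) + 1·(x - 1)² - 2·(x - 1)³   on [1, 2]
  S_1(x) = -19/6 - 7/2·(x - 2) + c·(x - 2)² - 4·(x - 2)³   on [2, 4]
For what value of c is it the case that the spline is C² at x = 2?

-5

S_0''(x) = 2 - 12·(x - 1), so S_0''(2) = -10. On the right, S_1''(2) = 2c, so c = -5.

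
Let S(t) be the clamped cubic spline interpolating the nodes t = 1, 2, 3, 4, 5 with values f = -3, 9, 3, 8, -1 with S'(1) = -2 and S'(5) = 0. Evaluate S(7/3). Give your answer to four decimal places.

Let M_i = S''(x_i). Step sizes h_i = 1, 1, 1, 1; slopes of the chords Δ_i = (y_(i+1) - y_i)/h_i = 12, -6, 5, -9.
  1·M_0 + 4·M_1 + 1·M_2 = 6(Δ_1 - Δ_0) = -108
  1·M_1 + 4·M_2 + 1·M_3 = 6(Δ_2 - Δ_1) = 66
  1·M_2 + 4·M_3 + 1·M_4 = 6(Δ_3 - Δ_2) = -84
Clamped end conditions give two more equations: 2h_0·M_0 + h_0·M_1 = 6(Δ_0 - S'(1)) = 84 and h_3·M_3 + 2h_3·M_4 = 6(S'(5) - Δ_3) = 54.
Solving the tridiagonal system: M_0 = 485/7, M_1 = -382/7, M_2 = 41, M_3 = -304/7, M_4 = 341/7.
On [2, 3], S(t) = 9 + 75/14·(t - 2) - 191/7·(t - 2)² + 223/14·(t - 2)³.
With (t - 2) = 1/3: S(7/3) = 1577/189.

8.3439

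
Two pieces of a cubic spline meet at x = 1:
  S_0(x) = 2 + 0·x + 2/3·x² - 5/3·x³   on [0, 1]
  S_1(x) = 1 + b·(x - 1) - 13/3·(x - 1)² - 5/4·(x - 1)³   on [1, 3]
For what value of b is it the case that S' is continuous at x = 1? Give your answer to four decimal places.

S_0'(x) = 0 + 4/3·x - 5·x², so S_0'(1) = -11/3. On the right, S_1'(1) = b, so b = -11/3.

-3.6667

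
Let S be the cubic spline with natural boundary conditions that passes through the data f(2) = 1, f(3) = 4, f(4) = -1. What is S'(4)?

-7

With M_i denoting the second derivative at x_i, h_i = 1, 1, and Δ_i = (y_(i+1) − y_i)/h_i = 3, -5:
  1·M_0 + 4·M_1 + 1·M_2 = 6(Δ_1 - Δ_0) = -48
Natural end conditions: M_0 = M_2 = 0.
Solving the tridiagonal system: M_0 = 0, M_1 = -12, M_2 = 0.
On [3, 4], S'(t) = b_1 + 2c_1·(t - 3) + 3d_1·(t - 3)² with b_1 = Δ_1 - h_1(2M_1 + M_2)/6 = -1, c_1 = M_1/2 = -6, d_1 = (M_2 - M_1)/(6h_1) = 2. So S'(4) = -7.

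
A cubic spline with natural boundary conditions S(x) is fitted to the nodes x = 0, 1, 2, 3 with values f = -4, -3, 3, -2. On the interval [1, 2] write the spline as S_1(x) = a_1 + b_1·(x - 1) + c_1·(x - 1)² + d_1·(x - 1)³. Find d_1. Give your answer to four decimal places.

-5.3333

Put M_i = S'' at the i-th knot. Here h = (1, 1, 1) and Δ = (1, 6, -5), so the interior equations h_(i-1)·M_(i-1) + 2(h_(i-1)+h_i)·M_i + h_i·M_(i+1) = 6(Δ_i − Δ_(i-1)) read
  1·M_0 + 4·M_1 + 1·M_2 = 6(Δ_1 - Δ_0) = 30
  1·M_1 + 4·M_2 + 1·M_3 = 6(Δ_2 - Δ_1) = -66
Natural end conditions: M_0 = M_3 = 0.
Forward elimination and back-substitution give M_0 = 0, M_1 = 62/5, M_2 = -98/5, M_3 = 0.
On [1, 2], with S_1(x) = a_1 + b_1·(x - 1) + c_1·(x - 1)² + d_1·(x - 1)³: c_1 = M_1/2 = 31/5, d_1 = (M_2 - M_1)/(6h_1) = -16/3, b_1 = Δ_1 - h_1(2M_1 + M_2)/6 = 77/15.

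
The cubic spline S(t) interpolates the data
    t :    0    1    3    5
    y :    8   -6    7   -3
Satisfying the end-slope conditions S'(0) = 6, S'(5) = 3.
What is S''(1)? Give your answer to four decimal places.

42.5217

With M_i denoting the second derivative at x_i, h_i = 1, 2, 2, and Δ_i = (y_(i+1) − y_i)/h_i = -14, 13/2, -5:
  1·M_0 + 6·M_1 + 2·M_2 = 6(Δ_1 - Δ_0) = 123
  2·M_1 + 8·M_2 + 2·M_3 = 6(Δ_2 - Δ_1) = -69
Clamped end conditions give two more equations: 2h_0·M_0 + h_0·M_1 = 6(Δ_0 - S'(0)) = -120 and h_2·M_2 + 2h_2·M_3 = 6(S'(5) - Δ_2) = 48.
Hence M_0 = -1869/23, M_1 = 978/23, M_2 = -585/23, M_3 = 1137/46.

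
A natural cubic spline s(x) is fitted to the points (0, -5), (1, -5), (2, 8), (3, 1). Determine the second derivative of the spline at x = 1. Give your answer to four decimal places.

Let M_i = s''(x_i). Step sizes h_i = 1, 1, 1; slopes of the chords Δ_i = (y_(i+1) - y_i)/h_i = 0, 13, -7.
  1·M_0 + 4·M_1 + 1·M_2 = 6(Δ_1 - Δ_0) = 78
  1·M_1 + 4·M_2 + 1·M_3 = 6(Δ_2 - Δ_1) = -120
Natural end conditions: M_0 = M_3 = 0.
Forward elimination and back-substitution give M_0 = 0, M_1 = 144/5, M_2 = -186/5, M_3 = 0.

28.8000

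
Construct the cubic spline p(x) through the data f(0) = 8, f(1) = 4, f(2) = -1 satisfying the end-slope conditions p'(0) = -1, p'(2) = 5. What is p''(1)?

-9

Put σ_i = p'' at the i-th knot. Here h = (1, 1) and Δ = (-4, -5), so the interior equations h_(i-1)·σ_(i-1) + 2(h_(i-1)+h_i)·σ_i + h_i·σ_(i+1) = 6(Δ_i − Δ_(i-1)) read
  1·σ_0 + 4·σ_1 + 1·σ_2 = 6(Δ_1 - Δ_0) = -6
Clamped end conditions give two more equations: 2h_0·σ_0 + h_0·σ_1 = 6(Δ_0 - p'(0)) = -18 and h_1·σ_1 + 2h_1·σ_2 = 6(p'(2) - Δ_1) = 60.
Solving: σ_0 = -9/2, σ_1 = -9, σ_2 = 69/2.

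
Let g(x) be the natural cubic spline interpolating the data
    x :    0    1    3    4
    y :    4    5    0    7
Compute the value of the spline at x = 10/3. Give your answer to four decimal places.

Let m_i = g''(x_i). Step sizes h_i = 1, 2, 1; slopes of the chords Δ_i = (y_(i+1) - y_i)/h_i = 1, -5/2, 7.
  1·m_0 + 6·m_1 + 2·m_2 = 6(Δ_1 - Δ_0) = -21
  2·m_1 + 6·m_2 + 1·m_3 = 6(Δ_2 - Δ_1) = 57
Natural end conditions: m_0 = m_3 = 0.
Solving the tridiagonal system: m_0 = 0, m_1 = -15/2, m_2 = 12, m_3 = 0.
On [3, 4], g(x) = 0 + 3·(x - 3) + 6·(x - 3)² - 2·(x - 3)³.
With (x - 3) = 1/3: g(10/3) = 43/27.

1.5926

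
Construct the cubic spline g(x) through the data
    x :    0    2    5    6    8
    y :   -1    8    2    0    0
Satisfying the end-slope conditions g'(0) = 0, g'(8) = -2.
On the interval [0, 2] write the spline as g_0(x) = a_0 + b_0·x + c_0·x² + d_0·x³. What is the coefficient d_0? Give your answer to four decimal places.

Let σ_i = g''(x_i). Step sizes h_i = 2, 3, 1, 2; slopes of the chords Δ_i = (y_(i+1) - y_i)/h_i = 9/2, -2, -2, 0.
  2·σ_0 + 10·σ_1 + 3·σ_2 = 6(Δ_1 - Δ_0) = -39
  3·σ_1 + 8·σ_2 + 1·σ_3 = 6(Δ_2 - Δ_1) = 0
  1·σ_2 + 6·σ_3 + 2·σ_4 = 6(Δ_3 - Δ_2) = 12
Clamped end conditions give two more equations: 2h_0·σ_0 + h_0·σ_1 = 6(Δ_0 - g'(0)) = 27 and h_3·σ_3 + 2h_3·σ_4 = 6(g'(8) - Δ_3) = -12.
Solving the tridiagonal system: σ_0 = 1361/136, σ_1 = -443/68, σ_2 = 139/68, σ_3 = 217/68, σ_4 = -625/136.
On [0, 2], with g_0(x) = a_0 + b_0·x + c_0·x² + d_0·x³: c_0 = σ_0/2 = 1361/272, d_0 = (σ_1 - σ_0)/(6h_0) = -749/544, b_0 = Δ_0 - h_0(2σ_0 + σ_1)/6 = 0.

-1.3768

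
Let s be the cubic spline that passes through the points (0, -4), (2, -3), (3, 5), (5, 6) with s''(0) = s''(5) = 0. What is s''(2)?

9

Write M_i for s''(x_i). With h_i = 2, 1, 2 and divided differences Δ_i = 1/2, 8, 1/2, the continuity of s' gives the tridiagonal system
  2·M_0 + 6·M_1 + 1·M_2 = 6(Δ_1 - Δ_0) = 45
  1·M_1 + 6·M_2 + 2·M_3 = 6(Δ_2 - Δ_1) = -45
Natural end conditions: M_0 = M_3 = 0.
Forward elimination and back-substitution give M_0 = 0, M_1 = 9, M_2 = -9, M_3 = 0.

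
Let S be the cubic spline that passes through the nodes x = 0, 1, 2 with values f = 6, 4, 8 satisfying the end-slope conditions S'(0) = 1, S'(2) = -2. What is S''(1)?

Put M_i = S'' at the i-th knot. Here h = (1, 1) and Δ = (-2, 4), so the interior equations h_(i-1)·M_(i-1) + 2(h_(i-1)+h_i)·M_i + h_i·M_(i+1) = 6(Δ_i − Δ_(i-1)) read
  1·M_0 + 4·M_1 + 1·M_2 = 6(Δ_1 - Δ_0) = 36
Clamped end conditions give two more equations: 2h_0·M_0 + h_0·M_1 = 6(Δ_0 - S'(0)) = -18 and h_1·M_1 + 2h_1·M_2 = 6(S'(2) - Δ_1) = -36.
Solving: M_0 = -39/2, M_1 = 21, M_2 = -57/2.

21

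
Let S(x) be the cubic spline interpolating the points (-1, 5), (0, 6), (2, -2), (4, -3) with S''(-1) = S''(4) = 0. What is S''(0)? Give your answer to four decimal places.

-6.4091

With m_i denoting the second derivative at x_i, h_i = 1, 2, 2, and Δ_i = (y_(i+1) − y_i)/h_i = 1, -4, -1/2:
  1·m_0 + 6·m_1 + 2·m_2 = 6(Δ_1 - Δ_0) = -30
  2·m_1 + 8·m_2 + 2·m_3 = 6(Δ_2 - Δ_1) = 21
Natural end conditions: m_0 = m_3 = 0.
Solving the tridiagonal system: m_0 = 0, m_1 = -141/22, m_2 = 93/22, m_3 = 0.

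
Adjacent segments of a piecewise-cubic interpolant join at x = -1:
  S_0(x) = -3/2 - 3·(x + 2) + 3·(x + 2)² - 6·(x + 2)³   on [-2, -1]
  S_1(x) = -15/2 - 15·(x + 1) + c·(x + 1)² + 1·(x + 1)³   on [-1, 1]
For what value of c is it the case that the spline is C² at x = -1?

-15

S_0''(x) = 6 - 36·(x + 2), so S_0''(-1) = -30. On the right, S_1''(-1) = 2c, so c = -15.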